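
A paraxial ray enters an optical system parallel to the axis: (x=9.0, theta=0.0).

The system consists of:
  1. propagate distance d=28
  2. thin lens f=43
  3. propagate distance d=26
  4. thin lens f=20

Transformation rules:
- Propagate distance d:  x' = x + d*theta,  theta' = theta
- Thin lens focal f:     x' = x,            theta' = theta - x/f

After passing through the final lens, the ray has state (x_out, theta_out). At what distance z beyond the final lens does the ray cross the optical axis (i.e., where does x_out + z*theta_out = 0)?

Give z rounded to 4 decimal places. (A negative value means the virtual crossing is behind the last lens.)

Initial: x=9.0000 theta=0.0000
After 1 (propagate distance d=28): x=9.0000 theta=0.0000
After 2 (thin lens f=43): x=9.0000 theta=-9/43 (≈-0.2093)
After 3 (propagate distance d=26): x=153/43 (≈3.5581) theta=-9/43 (≈-0.2093)
After 4 (thin lens f=20): x=153/43 (≈3.5581) theta=-333/860 (≈-0.3872)
z_focus = -x_out/theta_out = -(153/43)/(-333/860) = 340/37 ≈ 9.1892
Rounded to 4 decimal places: z = 9.1892

Answer: 9.1892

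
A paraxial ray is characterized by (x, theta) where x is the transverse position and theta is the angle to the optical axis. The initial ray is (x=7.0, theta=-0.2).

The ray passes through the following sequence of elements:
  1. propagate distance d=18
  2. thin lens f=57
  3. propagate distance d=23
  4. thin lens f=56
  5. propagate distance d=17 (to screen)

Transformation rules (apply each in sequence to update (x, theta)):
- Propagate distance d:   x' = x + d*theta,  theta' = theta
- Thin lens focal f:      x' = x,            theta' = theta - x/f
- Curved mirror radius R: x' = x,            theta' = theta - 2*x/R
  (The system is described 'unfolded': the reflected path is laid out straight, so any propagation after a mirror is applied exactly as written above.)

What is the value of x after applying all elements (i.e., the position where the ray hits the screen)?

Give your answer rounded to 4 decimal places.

Answer: -6.2052

Derivation:
Initial: x=7.0000 theta=-0.2000
After 1 (propagate distance d=18): x=3.4000 theta=-0.2000
After 2 (thin lens f=57): x=3.4000 theta=-74/285 (≈-0.2596)
After 3 (propagate distance d=23): x=-733/285 (≈-2.5719) theta=-74/285 (≈-0.2596)
After 4 (thin lens f=56): x=-733/285 (≈-2.5719) theta=-1137/5320 (≈-0.2137)
After 5 (propagate distance d=17 (to screen)): x=-19807/3192 (≈-6.2052) theta=-1137/5320 (≈-0.2137)
Rounded to 4 decimal places: x = -6.2052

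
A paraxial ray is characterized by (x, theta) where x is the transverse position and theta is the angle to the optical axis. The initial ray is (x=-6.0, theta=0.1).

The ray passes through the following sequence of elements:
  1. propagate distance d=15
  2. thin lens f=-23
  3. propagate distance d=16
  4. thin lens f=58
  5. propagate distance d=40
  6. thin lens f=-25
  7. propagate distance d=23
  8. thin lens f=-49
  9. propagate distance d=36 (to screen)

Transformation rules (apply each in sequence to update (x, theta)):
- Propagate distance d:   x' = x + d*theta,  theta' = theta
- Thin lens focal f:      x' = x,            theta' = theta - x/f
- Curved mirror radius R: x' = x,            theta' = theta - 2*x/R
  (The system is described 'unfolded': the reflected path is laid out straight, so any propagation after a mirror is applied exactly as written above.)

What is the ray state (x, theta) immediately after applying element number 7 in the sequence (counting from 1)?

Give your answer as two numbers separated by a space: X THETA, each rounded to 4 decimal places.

Answer: -10.7480 -0.2196

Derivation:
Initial: x=-6.0000 theta=0.1000
After 1 (propagate distance d=15): x=-4.5000 theta=0.1000
After 2 (thin lens f=-23): x=-4.5000 theta=-11/115 (≈-0.0957)
After 3 (propagate distance d=16): x=-1387/230 (≈-6.0304) theta=-11/115 (≈-0.0957)
After 4 (thin lens f=58): x=-1387/230 (≈-6.0304) theta=111/13340 (≈0.0083)
After 5 (propagate distance d=40): x=-38003/6670 (≈-5.6976) theta=111/13340 (≈0.0083)
After 6 (thin lens f=-25): x=-38003/6670 (≈-5.6976) theta=-73231/333500 (≈-0.2196)
After 7 (propagate distance d=23): x=-3584463/333500 (≈-10.7480) theta=-73231/333500 (≈-0.2196)
Rounded to 4 decimal places: x = -10.7480, theta = -0.2196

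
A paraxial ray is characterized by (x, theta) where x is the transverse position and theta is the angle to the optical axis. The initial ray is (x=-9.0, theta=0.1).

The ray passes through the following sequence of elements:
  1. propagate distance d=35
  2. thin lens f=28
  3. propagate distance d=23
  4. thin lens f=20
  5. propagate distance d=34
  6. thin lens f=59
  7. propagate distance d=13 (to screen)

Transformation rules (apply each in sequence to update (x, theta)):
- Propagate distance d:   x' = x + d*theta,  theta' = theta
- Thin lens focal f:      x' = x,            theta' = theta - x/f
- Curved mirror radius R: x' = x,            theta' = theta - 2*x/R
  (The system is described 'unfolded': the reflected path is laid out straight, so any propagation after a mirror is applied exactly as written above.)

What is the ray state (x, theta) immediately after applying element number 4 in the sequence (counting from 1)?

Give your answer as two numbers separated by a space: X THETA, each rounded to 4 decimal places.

Initial: x=-9.0000 theta=0.1000
After 1 (propagate distance d=35): x=-5.5000 theta=0.1000
After 2 (thin lens f=28): x=-5.5000 theta=83/280 (≈0.2964)
After 3 (propagate distance d=23): x=369/280 (≈1.3179) theta=83/280 (≈0.2964)
After 4 (thin lens f=20): x=369/280 (≈1.3179) theta=1291/5600 (≈0.2305)
Rounded to 4 decimal places: x = 1.3179, theta = 0.2305

Answer: 1.3179 0.2305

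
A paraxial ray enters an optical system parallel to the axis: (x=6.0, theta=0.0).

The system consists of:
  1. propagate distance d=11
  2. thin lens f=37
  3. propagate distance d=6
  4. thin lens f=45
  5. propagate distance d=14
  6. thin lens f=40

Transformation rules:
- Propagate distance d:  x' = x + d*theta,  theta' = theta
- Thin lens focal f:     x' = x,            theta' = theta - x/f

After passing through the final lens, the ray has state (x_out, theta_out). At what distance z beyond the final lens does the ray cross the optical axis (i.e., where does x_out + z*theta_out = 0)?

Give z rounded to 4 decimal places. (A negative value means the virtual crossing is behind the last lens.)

Answer: 3.9276

Derivation:
Initial: x=6.0000 theta=0.0000
After 1 (propagate distance d=11): x=6.0000 theta=0.0000
After 2 (thin lens f=37): x=6.0000 theta=-6/37 (≈-0.1622)
After 3 (propagate distance d=6): x=186/37 (≈5.0270) theta=-6/37 (≈-0.1622)
After 4 (thin lens f=45): x=186/37 (≈5.0270) theta=-152/555 (≈-0.2739)
After 5 (propagate distance d=14): x=662/555 (≈1.1928) theta=-152/555 (≈-0.2739)
After 6 (thin lens f=40): x=662/555 (≈1.1928) theta=-3371/11100 (≈-0.3037)
z_focus = -x_out/theta_out = -(662/555)/(-3371/11100) = 13240/3371 ≈ 3.9276
Rounded to 4 decimal places: z = 3.9276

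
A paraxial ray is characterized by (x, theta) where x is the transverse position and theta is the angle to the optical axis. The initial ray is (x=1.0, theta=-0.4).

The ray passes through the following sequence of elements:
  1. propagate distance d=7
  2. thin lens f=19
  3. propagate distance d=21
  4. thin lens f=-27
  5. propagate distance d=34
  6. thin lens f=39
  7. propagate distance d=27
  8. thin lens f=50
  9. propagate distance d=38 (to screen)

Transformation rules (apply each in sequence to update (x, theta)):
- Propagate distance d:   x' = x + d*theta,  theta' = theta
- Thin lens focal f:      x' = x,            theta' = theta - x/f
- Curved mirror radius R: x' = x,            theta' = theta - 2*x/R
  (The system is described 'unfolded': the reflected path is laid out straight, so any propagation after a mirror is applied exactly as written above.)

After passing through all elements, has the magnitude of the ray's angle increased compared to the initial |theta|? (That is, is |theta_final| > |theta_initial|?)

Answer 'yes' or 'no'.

Answer: yes

Derivation:
Initial: x=1.0000 theta=-0.4000
After 1 (propagate distance d=7): x=-1.8000 theta=-0.4000
After 2 (thin lens f=19): x=-1.8000 theta=-29/95 (≈-0.3053)
After 3 (propagate distance d=21): x=-156/19 (≈-8.2105) theta=-29/95 (≈-0.3053)
After 4 (thin lens f=-27): x=-156/19 (≈-8.2105) theta=-521/855 (≈-0.6094)
After 5 (propagate distance d=34): x=-24734/855 (≈-28.9287) theta=-521/855 (≈-0.6094)
After 6 (thin lens f=39): x=-24734/855 (≈-28.9287) theta=883/6669 (≈0.1324)
After 7 (propagate distance d=27): x=-281807/11115 (≈-25.3538) theta=883/6669 (≈0.1324)
After 8 (thin lens f=50): x=-281807/11115 (≈-25.3538) theta=1066171/1667250 (≈0.6395)
After 9 (propagate distance d=38 (to screen)): x=-878276/833625 (≈-1.0536) theta=1066171/1667250 (≈0.6395)
|theta_initial|=0.4000 |theta_final|=1066171/1667250 (≈0.6395) -> increased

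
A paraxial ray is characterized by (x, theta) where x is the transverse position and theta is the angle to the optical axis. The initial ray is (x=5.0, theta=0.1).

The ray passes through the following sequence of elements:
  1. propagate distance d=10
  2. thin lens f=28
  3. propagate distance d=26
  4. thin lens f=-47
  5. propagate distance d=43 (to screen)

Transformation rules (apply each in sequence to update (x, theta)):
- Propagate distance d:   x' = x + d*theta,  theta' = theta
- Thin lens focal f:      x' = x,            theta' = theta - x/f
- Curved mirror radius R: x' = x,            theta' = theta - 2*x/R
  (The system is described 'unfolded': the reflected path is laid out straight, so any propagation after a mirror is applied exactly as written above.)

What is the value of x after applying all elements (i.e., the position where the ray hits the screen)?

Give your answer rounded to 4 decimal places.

Initial: x=5.0000 theta=0.1000
After 1 (propagate distance d=10): x=6.0000 theta=0.1000
After 2 (thin lens f=28): x=6.0000 theta=-4/35 (≈-0.1143)
After 3 (propagate distance d=26): x=106/35 (≈3.0286) theta=-4/35 (≈-0.1143)
After 4 (thin lens f=-47): x=106/35 (≈3.0286) theta=-82/1645 (≈-0.0498)
After 5 (propagate distance d=43 (to screen)): x=208/235 (≈0.8851) theta=-82/1645 (≈-0.0498)
Rounded to 4 decimal places: x = 0.8851

Answer: 0.8851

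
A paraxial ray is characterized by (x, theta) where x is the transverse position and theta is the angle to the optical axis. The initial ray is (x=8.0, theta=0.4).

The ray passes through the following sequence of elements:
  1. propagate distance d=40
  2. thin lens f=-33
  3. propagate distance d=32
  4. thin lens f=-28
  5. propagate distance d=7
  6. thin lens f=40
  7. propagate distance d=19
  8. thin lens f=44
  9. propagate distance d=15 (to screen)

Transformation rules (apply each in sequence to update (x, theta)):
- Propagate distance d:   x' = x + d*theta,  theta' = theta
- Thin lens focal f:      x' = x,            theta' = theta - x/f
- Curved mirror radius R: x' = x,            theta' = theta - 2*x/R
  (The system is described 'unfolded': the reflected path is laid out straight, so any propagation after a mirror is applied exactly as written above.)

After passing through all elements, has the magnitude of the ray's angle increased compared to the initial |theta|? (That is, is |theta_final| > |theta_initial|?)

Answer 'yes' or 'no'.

Answer: yes

Derivation:
Initial: x=8.0000 theta=0.4000
After 1 (propagate distance d=40): x=24.0000 theta=0.4000
After 2 (thin lens f=-33): x=24.0000 theta=62/55 (≈1.1273)
After 3 (propagate distance d=32): x=3304/55 (≈60.0727) theta=62/55 (≈1.1273)
After 4 (thin lens f=-28): x=3304/55 (≈60.0727) theta=36/11 (≈3.2727)
After 5 (propagate distance d=7): x=4564/55 (≈82.9818) theta=36/11 (≈3.2727)
After 6 (thin lens f=40): x=4564/55 (≈82.9818) theta=659/550 (≈1.1982)
After 7 (propagate distance d=19): x=58161/550 (≈105.7473) theta=659/550 (≈1.1982)
After 8 (thin lens f=44): x=58161/550 (≈105.7473) theta=-5833/4840 (≈-1.2052)
After 9 (propagate distance d=15 (to screen)): x=2121609/24200 (≈87.6698) theta=-5833/4840 (≈-1.2052)
|theta_initial|=0.4000 |theta_final|=5833/4840 (≈1.2052) -> increased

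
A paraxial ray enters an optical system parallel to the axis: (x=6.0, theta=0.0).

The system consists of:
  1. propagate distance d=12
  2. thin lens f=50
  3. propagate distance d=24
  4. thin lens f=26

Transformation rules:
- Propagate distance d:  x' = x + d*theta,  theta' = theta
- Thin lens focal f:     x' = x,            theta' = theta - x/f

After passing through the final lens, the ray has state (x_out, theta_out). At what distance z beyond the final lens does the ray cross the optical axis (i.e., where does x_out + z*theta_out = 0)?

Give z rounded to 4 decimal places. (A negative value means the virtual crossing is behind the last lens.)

Initial: x=6.0000 theta=0.0000
After 1 (propagate distance d=12): x=6.0000 theta=0.0000
After 2 (thin lens f=50): x=6.0000 theta=-0.1200
After 3 (propagate distance d=24): x=3.1200 theta=-0.1200
After 4 (thin lens f=26): x=3.1200 theta=-0.2400
z_focus = -x_out/theta_out = -(3.1200)/(-0.2400) = 13.0000
Rounded to 4 decimal places: z = 13.0000

Answer: 13.0000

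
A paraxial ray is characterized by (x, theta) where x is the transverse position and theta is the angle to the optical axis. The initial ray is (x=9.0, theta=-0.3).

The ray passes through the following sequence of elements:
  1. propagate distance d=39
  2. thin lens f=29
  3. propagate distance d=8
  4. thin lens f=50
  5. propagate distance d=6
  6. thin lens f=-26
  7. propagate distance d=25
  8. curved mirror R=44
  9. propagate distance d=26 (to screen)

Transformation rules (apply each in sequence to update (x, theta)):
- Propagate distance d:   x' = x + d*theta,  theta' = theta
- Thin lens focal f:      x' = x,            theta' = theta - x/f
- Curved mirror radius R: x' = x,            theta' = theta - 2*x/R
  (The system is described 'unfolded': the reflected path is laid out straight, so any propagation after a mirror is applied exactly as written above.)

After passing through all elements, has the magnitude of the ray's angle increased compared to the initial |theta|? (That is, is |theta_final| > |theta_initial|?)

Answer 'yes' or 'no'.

Answer: no

Derivation:
Initial: x=9.0000 theta=-0.3000
After 1 (propagate distance d=39): x=-2.7000 theta=-0.3000
After 2 (thin lens f=29): x=-2.7000 theta=-6/29 (≈-0.2069)
After 3 (propagate distance d=8): x=-1263/290 (≈-4.3552) theta=-6/29 (≈-0.2069)
After 4 (thin lens f=50): x=-1263/290 (≈-4.3552) theta=-1737/14500 (≈-0.1198)
After 5 (propagate distance d=6): x=-18393/3625 (≈-5.0739) theta=-1737/14500 (≈-0.1198)
After 6 (thin lens f=-26): x=-18393/3625 (≈-5.0739) theta=-59367/188500 (≈-0.3149)
After 7 (propagate distance d=25): x=-84159/6500 (≈-12.9475) theta=-59367/188500 (≈-0.3149)
After 8 (curved mirror R=44): x=-84159/6500 (≈-12.9475) theta=1134537/4147000 (≈0.2736)
After 9 (propagate distance d=26 (to screen)): x=-604887/103675 (≈-5.8345) theta=1134537/4147000 (≈0.2736)
|theta_initial|=0.3000 |theta_final|=1134537/4147000 (≈0.2736) -> not increased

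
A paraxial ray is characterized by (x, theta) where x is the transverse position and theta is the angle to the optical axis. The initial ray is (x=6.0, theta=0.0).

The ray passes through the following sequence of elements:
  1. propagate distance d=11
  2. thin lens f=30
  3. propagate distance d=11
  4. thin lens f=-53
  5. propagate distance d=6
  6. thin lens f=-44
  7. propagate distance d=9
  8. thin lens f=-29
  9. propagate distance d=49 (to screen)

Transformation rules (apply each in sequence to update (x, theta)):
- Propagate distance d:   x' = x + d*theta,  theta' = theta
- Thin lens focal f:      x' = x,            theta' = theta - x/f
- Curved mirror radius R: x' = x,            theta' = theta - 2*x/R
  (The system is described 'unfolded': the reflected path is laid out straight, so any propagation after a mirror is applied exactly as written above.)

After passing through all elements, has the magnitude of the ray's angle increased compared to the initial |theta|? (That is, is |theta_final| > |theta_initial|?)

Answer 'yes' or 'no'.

Initial: x=6.0000 theta=0.0000
After 1 (propagate distance d=11): x=6.0000 theta=0.0000
After 2 (thin lens f=30): x=6.0000 theta=-0.2000
After 3 (propagate distance d=11): x=3.8000 theta=-0.2000
After 4 (thin lens f=-53): x=3.8000 theta=-34/265 (≈-0.1283)
After 5 (propagate distance d=6): x=803/265 (≈3.0302) theta=-34/265 (≈-0.1283)
After 6 (thin lens f=-44): x=803/265 (≈3.0302) theta=-63/1060 (≈-0.0594)
After 7 (propagate distance d=9): x=529/212 (≈2.4953) theta=-63/1060 (≈-0.0594)
After 8 (thin lens f=-29): x=529/212 (≈2.4953) theta=409/15370 (≈0.0266)
After 9 (propagate distance d=49 (to screen)): x=116787/30740 (≈3.7992) theta=409/15370 (≈0.0266)
|theta_initial|=0.0000 |theta_final|=409/15370 (≈0.0266) -> increased

Answer: yes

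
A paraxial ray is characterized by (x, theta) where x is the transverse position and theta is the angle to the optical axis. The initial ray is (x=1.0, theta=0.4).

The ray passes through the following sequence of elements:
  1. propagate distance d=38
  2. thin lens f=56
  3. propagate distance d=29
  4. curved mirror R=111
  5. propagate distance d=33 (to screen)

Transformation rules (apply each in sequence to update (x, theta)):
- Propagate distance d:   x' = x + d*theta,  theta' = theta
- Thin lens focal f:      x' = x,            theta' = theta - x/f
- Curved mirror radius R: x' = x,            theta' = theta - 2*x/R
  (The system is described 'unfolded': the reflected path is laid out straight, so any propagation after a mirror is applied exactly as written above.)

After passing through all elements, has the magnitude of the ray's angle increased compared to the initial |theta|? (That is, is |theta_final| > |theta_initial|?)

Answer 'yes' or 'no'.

Answer: no

Derivation:
Initial: x=1.0000 theta=0.4000
After 1 (propagate distance d=38): x=16.2000 theta=0.4000
After 2 (thin lens f=56): x=16.2000 theta=31/280 (≈0.1107)
After 3 (propagate distance d=29): x=1087/56 (≈19.4107) theta=31/280 (≈0.1107)
After 4 (curved mirror R=111): x=1087/56 (≈19.4107) theta=-7429/31080 (≈-0.2390)
After 5 (propagate distance d=33 (to screen)): x=14922/1295 (≈11.5228) theta=-7429/31080 (≈-0.2390)
|theta_initial|=0.4000 |theta_final|=7429/31080 (≈0.2390) -> not increased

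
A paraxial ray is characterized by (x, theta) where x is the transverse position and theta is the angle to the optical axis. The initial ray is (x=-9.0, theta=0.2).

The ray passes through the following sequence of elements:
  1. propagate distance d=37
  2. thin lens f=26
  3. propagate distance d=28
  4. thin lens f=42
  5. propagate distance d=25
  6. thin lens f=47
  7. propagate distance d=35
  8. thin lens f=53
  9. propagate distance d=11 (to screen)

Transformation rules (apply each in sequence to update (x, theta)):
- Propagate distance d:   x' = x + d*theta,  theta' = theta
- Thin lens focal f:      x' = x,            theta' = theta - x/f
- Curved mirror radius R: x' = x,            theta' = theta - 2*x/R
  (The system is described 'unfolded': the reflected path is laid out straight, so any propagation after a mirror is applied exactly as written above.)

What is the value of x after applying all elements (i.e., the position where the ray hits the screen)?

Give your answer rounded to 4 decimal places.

Answer: 4.5718

Derivation:
Initial: x=-9.0000 theta=0.2000
After 1 (propagate distance d=37): x=-1.6000 theta=0.2000
After 2 (thin lens f=26): x=-1.6000 theta=17/65 (≈0.2615)
After 3 (propagate distance d=28): x=372/65 (≈5.7231) theta=17/65 (≈0.2615)
After 4 (thin lens f=42): x=372/65 (≈5.7231) theta=57/455 (≈0.1253)
After 5 (propagate distance d=25): x=4029/455 (≈8.8549) theta=57/455 (≈0.1253)
After 6 (thin lens f=47): x=4029/455 (≈8.8549) theta=-270/4277 (≈-0.0631)
After 7 (propagate distance d=35): x=142113/21385 (≈6.6455) theta=-270/4277 (≈-0.0631)
After 8 (thin lens f=53): x=142113/21385 (≈6.6455) theta=-213663/1133405 (≈-0.1885)
After 9 (propagate distance d=11 (to screen)): x=398592/87185 (≈4.5718) theta=-213663/1133405 (≈-0.1885)
Rounded to 4 decimal places: x = 4.5718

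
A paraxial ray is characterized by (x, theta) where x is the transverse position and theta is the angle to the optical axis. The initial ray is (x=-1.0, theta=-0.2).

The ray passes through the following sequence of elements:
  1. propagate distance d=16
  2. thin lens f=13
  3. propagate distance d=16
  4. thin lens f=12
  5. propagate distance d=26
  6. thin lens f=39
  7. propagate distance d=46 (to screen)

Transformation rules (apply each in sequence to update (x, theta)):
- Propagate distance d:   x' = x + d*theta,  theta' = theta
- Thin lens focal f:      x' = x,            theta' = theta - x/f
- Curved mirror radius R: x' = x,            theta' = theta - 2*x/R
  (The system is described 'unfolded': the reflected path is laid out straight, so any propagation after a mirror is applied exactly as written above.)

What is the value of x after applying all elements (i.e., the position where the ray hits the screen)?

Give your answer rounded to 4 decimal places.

Answer: 13.1713

Derivation:
Initial: x=-1.0000 theta=-0.2000
After 1 (propagate distance d=16): x=-4.2000 theta=-0.2000
After 2 (thin lens f=13): x=-4.2000 theta=8/65 (≈0.1231)
After 3 (propagate distance d=16): x=-29/13 (≈-2.2308) theta=8/65 (≈0.1231)
After 4 (thin lens f=12): x=-29/13 (≈-2.2308) theta=241/780 (≈0.3090)
After 5 (propagate distance d=26): x=2263/390 (≈5.8026) theta=241/780 (≈0.3090)
After 6 (thin lens f=39): x=2263/390 (≈5.8026) theta=4873/30420 (≈0.1602)
After 7 (propagate distance d=46 (to screen)): x=100168/7605 (≈13.1713) theta=4873/30420 (≈0.1602)
Rounded to 4 decimal places: x = 13.1713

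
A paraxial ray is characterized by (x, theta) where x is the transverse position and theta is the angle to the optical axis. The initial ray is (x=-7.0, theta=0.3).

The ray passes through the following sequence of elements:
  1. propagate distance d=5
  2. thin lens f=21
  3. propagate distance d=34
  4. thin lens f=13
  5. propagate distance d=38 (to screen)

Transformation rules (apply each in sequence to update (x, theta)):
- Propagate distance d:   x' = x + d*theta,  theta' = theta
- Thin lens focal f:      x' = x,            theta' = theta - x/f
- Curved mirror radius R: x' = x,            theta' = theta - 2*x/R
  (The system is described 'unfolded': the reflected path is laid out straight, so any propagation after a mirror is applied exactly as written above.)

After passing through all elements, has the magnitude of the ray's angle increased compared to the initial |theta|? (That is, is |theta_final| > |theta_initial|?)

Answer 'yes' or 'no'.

Initial: x=-7.0000 theta=0.3000
After 1 (propagate distance d=5): x=-5.5000 theta=0.3000
After 2 (thin lens f=21): x=-5.5000 theta=59/105 (≈0.5619)
After 3 (propagate distance d=34): x=2857/210 (≈13.6048) theta=59/105 (≈0.5619)
After 4 (thin lens f=13): x=2857/210 (≈13.6048) theta=-63/130 (≈-0.4846)
After 5 (propagate distance d=38 (to screen)): x=-13133/2730 (≈-4.8106) theta=-63/130 (≈-0.4846)
|theta_initial|=0.3000 |theta_final|=63/130 (≈0.4846) -> increased

Answer: yes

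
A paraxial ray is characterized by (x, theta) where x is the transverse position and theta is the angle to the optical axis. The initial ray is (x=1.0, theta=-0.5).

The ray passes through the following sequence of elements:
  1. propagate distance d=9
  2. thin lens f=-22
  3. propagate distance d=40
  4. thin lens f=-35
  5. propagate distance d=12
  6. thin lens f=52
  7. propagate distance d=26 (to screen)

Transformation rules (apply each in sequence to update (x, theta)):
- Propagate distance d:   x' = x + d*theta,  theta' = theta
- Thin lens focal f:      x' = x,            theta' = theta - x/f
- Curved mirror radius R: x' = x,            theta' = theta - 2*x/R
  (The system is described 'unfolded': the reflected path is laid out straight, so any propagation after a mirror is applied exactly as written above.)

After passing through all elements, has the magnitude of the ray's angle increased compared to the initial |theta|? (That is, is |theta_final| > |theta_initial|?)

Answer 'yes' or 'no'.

Initial: x=1.0000 theta=-0.5000
After 1 (propagate distance d=9): x=-3.5000 theta=-0.5000
After 2 (thin lens f=-22): x=-3.5000 theta=-29/44 (≈-0.6591)
After 3 (propagate distance d=40): x=-657/22 (≈-29.8636) theta=-29/44 (≈-0.6591)
After 4 (thin lens f=-35): x=-657/22 (≈-29.8636) theta=-2329/1540 (≈-1.5123)
After 5 (propagate distance d=12): x=-36969/770 (≈-48.0117) theta=-2329/1540 (≈-1.5123)
After 6 (thin lens f=52): x=-36969/770 (≈-48.0117) theta=-4717/8008 (≈-0.5890)
After 7 (propagate distance d=26 (to screen)): x=-97523/1540 (≈-63.3266) theta=-4717/8008 (≈-0.5890)
|theta_initial|=0.5000 |theta_final|=4717/8008 (≈0.5890) -> increased

Answer: yes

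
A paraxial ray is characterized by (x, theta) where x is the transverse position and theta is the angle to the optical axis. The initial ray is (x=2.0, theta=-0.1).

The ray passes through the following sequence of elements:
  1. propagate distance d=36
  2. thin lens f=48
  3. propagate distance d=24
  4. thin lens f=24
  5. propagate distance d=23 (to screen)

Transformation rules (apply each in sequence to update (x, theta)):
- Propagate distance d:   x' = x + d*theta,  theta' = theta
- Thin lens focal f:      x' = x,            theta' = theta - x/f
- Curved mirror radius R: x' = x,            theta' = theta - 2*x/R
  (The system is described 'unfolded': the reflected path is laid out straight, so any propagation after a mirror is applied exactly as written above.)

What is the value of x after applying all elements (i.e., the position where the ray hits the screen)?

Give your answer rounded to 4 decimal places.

Answer: -1.6667

Derivation:
Initial: x=2.0000 theta=-0.1000
After 1 (propagate distance d=36): x=-1.6000 theta=-0.1000
After 2 (thin lens f=48): x=-1.6000 theta=-1/15 (≈-0.0667)
After 3 (propagate distance d=24): x=-3.2000 theta=-1/15 (≈-0.0667)
After 4 (thin lens f=24): x=-3.2000 theta=1/15 (≈0.0667)
After 5 (propagate distance d=23 (to screen)): x=-5/3 (≈-1.6667) theta=1/15 (≈0.0667)
Rounded to 4 decimal places: x = -1.6667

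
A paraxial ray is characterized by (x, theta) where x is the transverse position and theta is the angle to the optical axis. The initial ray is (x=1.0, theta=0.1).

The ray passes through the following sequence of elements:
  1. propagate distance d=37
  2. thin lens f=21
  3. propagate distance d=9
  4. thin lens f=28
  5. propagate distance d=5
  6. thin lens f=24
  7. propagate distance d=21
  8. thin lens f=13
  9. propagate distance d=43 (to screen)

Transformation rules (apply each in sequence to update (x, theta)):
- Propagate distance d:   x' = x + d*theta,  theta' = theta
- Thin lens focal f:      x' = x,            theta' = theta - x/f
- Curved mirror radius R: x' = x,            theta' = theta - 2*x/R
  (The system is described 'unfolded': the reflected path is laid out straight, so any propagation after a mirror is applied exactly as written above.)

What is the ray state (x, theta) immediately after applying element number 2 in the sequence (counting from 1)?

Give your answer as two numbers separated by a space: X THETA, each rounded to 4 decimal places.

Initial: x=1.0000 theta=0.1000
After 1 (propagate distance d=37): x=4.7000 theta=0.1000
After 2 (thin lens f=21): x=4.7000 theta=-13/105 (≈-0.1238)
Rounded to 4 decimal places: x = 4.7000, theta = -0.1238

Answer: 4.7000 -0.1238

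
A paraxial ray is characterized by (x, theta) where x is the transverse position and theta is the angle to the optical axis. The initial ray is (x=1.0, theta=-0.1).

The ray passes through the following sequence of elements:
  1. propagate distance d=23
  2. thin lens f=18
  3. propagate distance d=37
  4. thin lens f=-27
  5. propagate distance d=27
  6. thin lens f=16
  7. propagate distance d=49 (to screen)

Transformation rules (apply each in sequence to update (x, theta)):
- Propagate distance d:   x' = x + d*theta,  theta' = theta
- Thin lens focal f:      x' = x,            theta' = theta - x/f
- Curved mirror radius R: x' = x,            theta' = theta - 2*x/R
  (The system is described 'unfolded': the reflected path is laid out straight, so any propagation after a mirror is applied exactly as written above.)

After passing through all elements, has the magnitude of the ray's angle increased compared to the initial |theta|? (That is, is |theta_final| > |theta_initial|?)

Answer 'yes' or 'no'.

Answer: yes

Derivation:
Initial: x=1.0000 theta=-0.1000
After 1 (propagate distance d=23): x=-1.3000 theta=-0.1000
After 2 (thin lens f=18): x=-1.3000 theta=-1/36 (≈-0.0278)
After 3 (propagate distance d=37): x=-419/180 (≈-2.3278) theta=-1/36 (≈-0.0278)
After 4 (thin lens f=-27): x=-419/180 (≈-2.3278) theta=-277/2430 (≈-0.1140)
After 5 (propagate distance d=27): x=-973/180 (≈-5.4056) theta=-277/2430 (≈-0.1140)
After 6 (thin lens f=16): x=-973/180 (≈-5.4056) theta=17407/77760 (≈0.2239)
After 7 (propagate distance d=49 (to screen)): x=432607/77760 (≈5.5634) theta=17407/77760 (≈0.2239)
|theta_initial|=0.1000 |theta_final|=17407/77760 (≈0.2239) -> increased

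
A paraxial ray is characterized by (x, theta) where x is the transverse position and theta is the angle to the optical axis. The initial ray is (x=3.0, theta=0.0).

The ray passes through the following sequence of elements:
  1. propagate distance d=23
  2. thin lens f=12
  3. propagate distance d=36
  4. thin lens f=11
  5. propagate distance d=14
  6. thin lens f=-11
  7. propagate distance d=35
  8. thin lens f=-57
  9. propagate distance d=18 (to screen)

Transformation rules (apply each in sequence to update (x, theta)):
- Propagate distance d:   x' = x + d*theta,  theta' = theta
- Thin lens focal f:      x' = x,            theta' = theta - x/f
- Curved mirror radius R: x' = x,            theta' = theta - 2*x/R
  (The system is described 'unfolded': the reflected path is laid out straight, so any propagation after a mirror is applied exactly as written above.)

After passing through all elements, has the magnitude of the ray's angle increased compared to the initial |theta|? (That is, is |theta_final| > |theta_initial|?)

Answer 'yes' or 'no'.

Initial: x=3.0000 theta=0.0000
After 1 (propagate distance d=23): x=3.0000 theta=0.0000
After 2 (thin lens f=12): x=3.0000 theta=-0.2500
After 3 (propagate distance d=36): x=-6.0000 theta=-0.2500
After 4 (thin lens f=11): x=-6.0000 theta=13/44 (≈0.2955)
After 5 (propagate distance d=14): x=-41/22 (≈-1.8636) theta=13/44 (≈0.2955)
After 6 (thin lens f=-11): x=-41/22 (≈-1.8636) theta=61/484 (≈0.1260)
After 7 (propagate distance d=35): x=1233/484 (≈2.5475) theta=61/484 (≈0.1260)
After 8 (thin lens f=-57): x=1233/484 (≈2.5475) theta=785/4598 (≈0.1707)
After 9 (propagate distance d=18 (to screen)): x=51687/9196 (≈5.6206) theta=785/4598 (≈0.1707)
|theta_initial|=0.0000 |theta_final|=785/4598 (≈0.1707) -> increased

Answer: yes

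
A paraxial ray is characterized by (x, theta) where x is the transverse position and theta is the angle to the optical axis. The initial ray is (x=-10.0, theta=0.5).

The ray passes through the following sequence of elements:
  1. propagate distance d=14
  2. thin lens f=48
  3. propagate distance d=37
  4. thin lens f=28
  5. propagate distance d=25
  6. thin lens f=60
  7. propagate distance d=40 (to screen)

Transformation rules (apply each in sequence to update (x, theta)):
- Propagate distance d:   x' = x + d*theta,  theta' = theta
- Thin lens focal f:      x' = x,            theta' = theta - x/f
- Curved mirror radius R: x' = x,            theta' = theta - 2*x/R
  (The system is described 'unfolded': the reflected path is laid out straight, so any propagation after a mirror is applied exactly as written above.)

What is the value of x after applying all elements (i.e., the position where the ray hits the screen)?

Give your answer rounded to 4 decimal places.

Answer: 2.3772

Derivation:
Initial: x=-10.0000 theta=0.5000
After 1 (propagate distance d=14): x=-3.0000 theta=0.5000
After 2 (thin lens f=48): x=-3.0000 theta=0.5625
After 3 (propagate distance d=37): x=17.8125 theta=0.5625
After 4 (thin lens f=28): x=17.8125 theta=-33/448 (≈-0.0737)
After 5 (propagate distance d=25): x=7155/448 (≈15.9710) theta=-33/448 (≈-0.0737)
After 6 (thin lens f=60): x=7155/448 (≈15.9710) theta=-87/256 (≈-0.3398)
After 7 (propagate distance d=40 (to screen)): x=1065/448 (≈2.3772) theta=-87/256 (≈-0.3398)
Rounded to 4 decimal places: x = 2.3772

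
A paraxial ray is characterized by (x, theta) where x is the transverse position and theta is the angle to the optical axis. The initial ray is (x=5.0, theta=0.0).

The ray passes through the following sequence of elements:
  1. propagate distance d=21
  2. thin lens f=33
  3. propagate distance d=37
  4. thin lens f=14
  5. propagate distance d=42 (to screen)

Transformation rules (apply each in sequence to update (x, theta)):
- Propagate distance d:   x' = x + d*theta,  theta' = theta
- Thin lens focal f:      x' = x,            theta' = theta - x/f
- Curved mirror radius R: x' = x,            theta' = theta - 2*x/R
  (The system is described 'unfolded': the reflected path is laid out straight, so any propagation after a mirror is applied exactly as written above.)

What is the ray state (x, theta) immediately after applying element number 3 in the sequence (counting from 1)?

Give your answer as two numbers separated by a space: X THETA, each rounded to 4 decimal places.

Initial: x=5.0000 theta=0.0000
After 1 (propagate distance d=21): x=5.0000 theta=0.0000
After 2 (thin lens f=33): x=5.0000 theta=-5/33 (≈-0.1515)
After 3 (propagate distance d=37): x=-20/33 (≈-0.6061) theta=-5/33 (≈-0.1515)
Rounded to 4 decimal places: x = -0.6061, theta = -0.1515

Answer: -0.6061 -0.1515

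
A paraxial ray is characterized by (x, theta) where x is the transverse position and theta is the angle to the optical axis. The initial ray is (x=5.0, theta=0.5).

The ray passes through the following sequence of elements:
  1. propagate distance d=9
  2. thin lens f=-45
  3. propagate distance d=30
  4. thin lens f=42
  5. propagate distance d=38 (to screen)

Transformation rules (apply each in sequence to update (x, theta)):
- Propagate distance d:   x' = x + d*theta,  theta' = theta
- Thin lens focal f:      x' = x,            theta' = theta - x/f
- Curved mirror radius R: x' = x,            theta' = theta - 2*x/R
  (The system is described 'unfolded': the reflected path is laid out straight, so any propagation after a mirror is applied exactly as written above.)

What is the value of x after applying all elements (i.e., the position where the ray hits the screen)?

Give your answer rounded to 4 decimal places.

Initial: x=5.0000 theta=0.5000
After 1 (propagate distance d=9): x=9.5000 theta=0.5000
After 2 (thin lens f=-45): x=9.5000 theta=32/45 (≈0.7111)
After 3 (propagate distance d=30): x=185/6 (≈30.8333) theta=32/45 (≈0.7111)
After 4 (thin lens f=42): x=185/6 (≈30.8333) theta=-29/1260 (≈-0.0230)
After 5 (propagate distance d=38 (to screen)): x=9437/315 (≈29.9587) theta=-29/1260 (≈-0.0230)
Rounded to 4 decimal places: x = 29.9587

Answer: 29.9587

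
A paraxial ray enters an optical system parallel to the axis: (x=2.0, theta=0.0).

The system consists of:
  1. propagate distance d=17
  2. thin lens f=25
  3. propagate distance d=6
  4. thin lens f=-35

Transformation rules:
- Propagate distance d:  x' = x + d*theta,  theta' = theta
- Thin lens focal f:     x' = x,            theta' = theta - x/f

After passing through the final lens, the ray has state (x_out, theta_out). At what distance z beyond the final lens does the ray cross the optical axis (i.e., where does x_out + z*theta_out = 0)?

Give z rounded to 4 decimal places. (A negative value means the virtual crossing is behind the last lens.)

Initial: x=2.0000 theta=0.0000
After 1 (propagate distance d=17): x=2.0000 theta=0.0000
After 2 (thin lens f=25): x=2.0000 theta=-0.0800
After 3 (propagate distance d=6): x=1.5200 theta=-0.0800
After 4 (thin lens f=-35): x=1.5200 theta=-32/875 (≈-0.0366)
z_focus = -x_out/theta_out = -(1.5200)/(-32/875) = 41.5625
Rounded to 4 decimal places: z = 41.5625

Answer: 41.5625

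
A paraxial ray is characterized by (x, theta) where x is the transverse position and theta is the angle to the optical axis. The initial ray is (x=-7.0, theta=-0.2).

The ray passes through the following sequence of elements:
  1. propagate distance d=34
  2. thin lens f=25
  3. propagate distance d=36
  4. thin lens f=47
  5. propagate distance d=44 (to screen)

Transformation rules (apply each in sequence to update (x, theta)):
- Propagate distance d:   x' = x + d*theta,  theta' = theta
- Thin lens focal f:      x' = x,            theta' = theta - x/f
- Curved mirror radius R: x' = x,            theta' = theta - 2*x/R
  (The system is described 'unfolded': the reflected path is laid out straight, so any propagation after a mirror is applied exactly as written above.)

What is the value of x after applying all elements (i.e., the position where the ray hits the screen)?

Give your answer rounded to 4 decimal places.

Initial: x=-7.0000 theta=-0.2000
After 1 (propagate distance d=34): x=-13.8000 theta=-0.2000
After 2 (thin lens f=25): x=-13.8000 theta=0.3520
After 3 (propagate distance d=36): x=-1.1280 theta=0.3520
After 4 (thin lens f=47): x=-1.1280 theta=0.3760
After 5 (propagate distance d=44 (to screen)): x=15.4160 theta=0.3760
Rounded to 4 decimal places: x = 15.4160

Answer: 15.4160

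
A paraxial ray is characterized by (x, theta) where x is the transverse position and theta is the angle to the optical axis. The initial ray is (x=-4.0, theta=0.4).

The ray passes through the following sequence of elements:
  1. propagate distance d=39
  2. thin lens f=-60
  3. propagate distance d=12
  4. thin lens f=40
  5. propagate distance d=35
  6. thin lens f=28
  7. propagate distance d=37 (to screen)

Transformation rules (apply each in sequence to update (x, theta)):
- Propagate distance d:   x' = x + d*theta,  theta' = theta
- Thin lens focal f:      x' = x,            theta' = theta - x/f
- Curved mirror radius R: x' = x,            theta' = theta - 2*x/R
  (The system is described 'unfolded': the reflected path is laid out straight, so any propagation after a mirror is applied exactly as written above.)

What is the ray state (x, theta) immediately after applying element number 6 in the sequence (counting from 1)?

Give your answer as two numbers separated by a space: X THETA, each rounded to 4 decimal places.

Initial: x=-4.0000 theta=0.4000
After 1 (propagate distance d=39): x=11.6000 theta=0.4000
After 2 (thin lens f=-60): x=11.6000 theta=89/150 (≈0.5933)
After 3 (propagate distance d=12): x=18.7200 theta=89/150 (≈0.5933)
After 4 (thin lens f=40): x=18.7200 theta=47/375 (≈0.1253)
After 5 (propagate distance d=35): x=1733/75 (≈23.1067) theta=47/375 (≈0.1253)
After 6 (thin lens f=28): x=1733/75 (≈23.1067) theta=-7349/10500 (≈-0.6999)
Rounded to 4 decimal places: x = 23.1067, theta = -0.6999

Answer: 23.1067 -0.6999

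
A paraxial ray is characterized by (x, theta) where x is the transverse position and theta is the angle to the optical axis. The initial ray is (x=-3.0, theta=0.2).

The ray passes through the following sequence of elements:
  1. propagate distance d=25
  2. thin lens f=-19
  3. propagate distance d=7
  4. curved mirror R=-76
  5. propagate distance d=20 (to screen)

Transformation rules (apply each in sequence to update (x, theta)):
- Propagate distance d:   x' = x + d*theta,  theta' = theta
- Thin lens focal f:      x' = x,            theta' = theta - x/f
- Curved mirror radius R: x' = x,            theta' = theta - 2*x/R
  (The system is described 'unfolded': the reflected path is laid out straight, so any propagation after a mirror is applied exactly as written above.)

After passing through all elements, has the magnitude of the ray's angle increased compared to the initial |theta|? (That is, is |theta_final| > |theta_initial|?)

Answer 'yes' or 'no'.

Initial: x=-3.0000 theta=0.2000
After 1 (propagate distance d=25): x=2.0000 theta=0.2000
After 2 (thin lens f=-19): x=2.0000 theta=29/95 (≈0.3053)
After 3 (propagate distance d=7): x=393/95 (≈4.1368) theta=29/95 (≈0.3053)
After 4 (curved mirror R=-76): x=393/95 (≈4.1368) theta=299/722 (≈0.4141)
After 5 (propagate distance d=20 (to screen)): x=22417/1805 (≈12.4194) theta=299/722 (≈0.4141)
|theta_initial|=0.2000 |theta_final|=299/722 (≈0.4141) -> increased

Answer: yes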